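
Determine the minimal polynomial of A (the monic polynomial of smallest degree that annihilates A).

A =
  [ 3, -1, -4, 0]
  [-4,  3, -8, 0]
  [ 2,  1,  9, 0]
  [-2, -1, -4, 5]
x^2 - 10*x + 25

The characteristic polynomial is χ_A(x) = (x - 5)^4, so the eigenvalues are known. The minimal polynomial is
  m_A(x) = Π_λ (x − λ)^{k_λ}
where k_λ is the size of the *largest* Jordan block for λ (equivalently, the smallest k with (A − λI)^k v = 0 for every generalised eigenvector v of λ).

  λ = 5: largest Jordan block has size 2, contributing (x − 5)^2

So m_A(x) = (x - 5)^2 = x^2 - 10*x + 25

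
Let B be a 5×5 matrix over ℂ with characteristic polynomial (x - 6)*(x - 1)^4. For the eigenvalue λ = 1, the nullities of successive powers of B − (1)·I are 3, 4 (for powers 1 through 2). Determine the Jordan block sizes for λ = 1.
Block sizes for λ = 1: [2, 1, 1]

From the dimensions of kernels of powers, the number of Jordan blocks of size at least j is d_j − d_{j−1} where d_j = dim ker(N^j) (with d_0 = 0). Computing the differences gives [3, 1].
The number of blocks of size exactly k is (#blocks of size ≥ k) − (#blocks of size ≥ k + 1), so the partition is: 2 block(s) of size 1, 1 block(s) of size 2.
In nonincreasing order the block sizes are [2, 1, 1].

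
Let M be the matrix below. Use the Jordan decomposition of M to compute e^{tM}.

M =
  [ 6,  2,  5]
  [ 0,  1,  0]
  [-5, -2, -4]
e^{tM} =
  [5*t*exp(t) + exp(t), 2*t*exp(t), 5*t*exp(t)]
  [0, exp(t), 0]
  [-5*t*exp(t), -2*t*exp(t), -5*t*exp(t) + exp(t)]

Strategy: write M = P · J · P⁻¹ where J is a Jordan canonical form, so e^{tM} = P · e^{tJ} · P⁻¹, and e^{tJ} can be computed block-by-block.

M has Jordan form
J =
  [1, 1, 0]
  [0, 1, 0]
  [0, 0, 1]
(up to reordering of blocks).

Per-block formulas:
  For a 1×1 block at λ = 1: exp(t · [1]) = [e^(1t)].
  For a 2×2 Jordan block J_2(1): exp(t · J_2(1)) = e^(1t)·(I + t·N), where N is the 2×2 nilpotent shift.

After assembling e^{tJ} and conjugating by P, we get:

e^{tM} =
  [5*t*exp(t) + exp(t), 2*t*exp(t), 5*t*exp(t)]
  [0, exp(t), 0]
  [-5*t*exp(t), -2*t*exp(t), -5*t*exp(t) + exp(t)]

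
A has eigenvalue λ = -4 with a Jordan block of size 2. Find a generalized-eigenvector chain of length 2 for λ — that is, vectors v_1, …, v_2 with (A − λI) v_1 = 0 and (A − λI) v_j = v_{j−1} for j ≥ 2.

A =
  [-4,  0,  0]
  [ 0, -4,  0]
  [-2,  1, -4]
A Jordan chain for λ = -4 of length 2:
v_1 = (0, 0, -2)ᵀ
v_2 = (1, 0, 0)ᵀ

Let N = A − (-4)·I. We want v_2 with N^2 v_2 = 0 but N^1 v_2 ≠ 0; then v_{j-1} := N · v_j for j = 2, …, 2.

Pick v_2 = (1, 0, 0)ᵀ.
Then v_1 = N · v_2 = (0, 0, -2)ᵀ.

Sanity check: (A − (-4)·I) v_1 = (0, 0, 0)ᵀ = 0. ✓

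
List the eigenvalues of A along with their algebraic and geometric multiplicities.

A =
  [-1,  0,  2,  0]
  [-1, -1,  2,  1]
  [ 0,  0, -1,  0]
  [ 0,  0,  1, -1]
λ = -1: alg = 4, geom = 2

Step 1 — factor the characteristic polynomial to read off the algebraic multiplicities:
  χ_A(x) = (x + 1)^4

Step 2 — compute geometric multiplicities via the rank-nullity identity g(λ) = n − rank(A − λI):
  rank(A − (-1)·I) = 2, so dim ker(A − (-1)·I) = n − 2 = 2

Summary:
  λ = -1: algebraic multiplicity = 4, geometric multiplicity = 2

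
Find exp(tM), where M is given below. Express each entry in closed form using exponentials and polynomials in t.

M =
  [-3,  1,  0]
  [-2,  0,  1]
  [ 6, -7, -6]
e^{tM} =
  [-t^2*exp(-3*t) + exp(-3*t), 3*t^2*exp(-3*t)/2 + t*exp(-3*t), t^2*exp(-3*t)/2]
  [-2*t*exp(-3*t), 3*t*exp(-3*t) + exp(-3*t), t*exp(-3*t)]
  [-2*t^2*exp(-3*t) + 6*t*exp(-3*t), 3*t^2*exp(-3*t) - 7*t*exp(-3*t), t^2*exp(-3*t) - 3*t*exp(-3*t) + exp(-3*t)]

Strategy: write M = P · J · P⁻¹ where J is a Jordan canonical form, so e^{tM} = P · e^{tJ} · P⁻¹, and e^{tJ} can be computed block-by-block.

M has Jordan form
J =
  [-3,  1,  0]
  [ 0, -3,  1]
  [ 0,  0, -3]
(up to reordering of blocks).

Per-block formulas:
  For a 3×3 Jordan block J_3(-3): exp(t · J_3(-3)) = e^(-3t)·(I + t·N + (t^2/2)·N^2), where N is the 3×3 nilpotent shift.

After assembling e^{tJ} and conjugating by P, we get:

e^{tM} =
  [-t^2*exp(-3*t) + exp(-3*t), 3*t^2*exp(-3*t)/2 + t*exp(-3*t), t^2*exp(-3*t)/2]
  [-2*t*exp(-3*t), 3*t*exp(-3*t) + exp(-3*t), t*exp(-3*t)]
  [-2*t^2*exp(-3*t) + 6*t*exp(-3*t), 3*t^2*exp(-3*t) - 7*t*exp(-3*t), t^2*exp(-3*t) - 3*t*exp(-3*t) + exp(-3*t)]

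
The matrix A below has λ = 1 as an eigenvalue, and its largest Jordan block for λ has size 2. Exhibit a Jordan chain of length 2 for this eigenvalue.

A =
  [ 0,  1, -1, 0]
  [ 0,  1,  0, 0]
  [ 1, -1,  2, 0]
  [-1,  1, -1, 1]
A Jordan chain for λ = 1 of length 2:
v_1 = (-1, 0, 1, -1)ᵀ
v_2 = (1, 0, 0, 0)ᵀ

Let N = A − (1)·I. We want v_2 with N^2 v_2 = 0 but N^1 v_2 ≠ 0; then v_{j-1} := N · v_j for j = 2, …, 2.

Pick v_2 = (1, 0, 0, 0)ᵀ.
Then v_1 = N · v_2 = (-1, 0, 1, -1)ᵀ.

Sanity check: (A − (1)·I) v_1 = (0, 0, 0, 0)ᵀ = 0. ✓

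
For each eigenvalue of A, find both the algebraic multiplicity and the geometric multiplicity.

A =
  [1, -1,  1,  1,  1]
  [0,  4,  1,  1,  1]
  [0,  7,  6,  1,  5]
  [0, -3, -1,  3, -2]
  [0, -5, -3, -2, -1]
λ = 1: alg = 1, geom = 1; λ = 3: alg = 4, geom = 2

Step 1 — factor the characteristic polynomial to read off the algebraic multiplicities:
  χ_A(x) = (x - 3)^4*(x - 1)

Step 2 — compute geometric multiplicities via the rank-nullity identity g(λ) = n − rank(A − λI):
  rank(A − (1)·I) = 4, so dim ker(A − (1)·I) = n − 4 = 1
  rank(A − (3)·I) = 3, so dim ker(A − (3)·I) = n − 3 = 2

Summary:
  λ = 1: algebraic multiplicity = 1, geometric multiplicity = 1
  λ = 3: algebraic multiplicity = 4, geometric multiplicity = 2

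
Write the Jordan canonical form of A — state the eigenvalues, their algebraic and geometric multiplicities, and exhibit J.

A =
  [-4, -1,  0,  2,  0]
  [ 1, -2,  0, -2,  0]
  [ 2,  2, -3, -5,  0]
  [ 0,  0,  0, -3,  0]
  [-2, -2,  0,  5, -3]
J_2(-3) ⊕ J_2(-3) ⊕ J_1(-3)

The characteristic polynomial is
  det(x·I − A) = x^5 + 15*x^4 + 90*x^3 + 270*x^2 + 405*x + 243 = (x + 3)^5

Eigenvalues and multiplicities (the geometric multiplicity of λ is n − rank(A − λI), which equals the number of Jordan blocks for λ):
  λ = -3: algebraic multiplicity = 5, geometric multiplicity = 3

Determining the block sizes for each eigenvalue:
  λ = -3: with am = 5 and gm = 3, the partition is not yet determined (e.g. several partitions of 5 into 3 parts exist). Let N = A − (-3)·I. Computing rank(N^1) = 2, rank(N^2) = 0; the number of blocks of size ≥ j is rank(N^{j−1}) − rank(N^j), giving [3, 2]. So we have 2 block(s) of size 2, 1 block(s) of size 1 → block sizes [2, 2, 1]

Assembling the blocks gives a Jordan form
J =
  [-3,  1,  0,  0,  0]
  [ 0, -3,  0,  0,  0]
  [ 0,  0, -3,  1,  0]
  [ 0,  0,  0, -3,  0]
  [ 0,  0,  0,  0, -3]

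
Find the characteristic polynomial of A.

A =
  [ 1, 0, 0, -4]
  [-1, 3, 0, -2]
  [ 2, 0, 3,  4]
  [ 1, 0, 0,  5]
x^4 - 12*x^3 + 54*x^2 - 108*x + 81

Expanding det(x·I − A) (e.g. by cofactor expansion or by noting that A is similar to its Jordan form J, which has the same characteristic polynomial as A) gives
  χ_A(x) = x^4 - 12*x^3 + 54*x^2 - 108*x + 81
which factors as (x - 3)^4. The eigenvalues (with algebraic multiplicities) are λ = 3 with multiplicity 4.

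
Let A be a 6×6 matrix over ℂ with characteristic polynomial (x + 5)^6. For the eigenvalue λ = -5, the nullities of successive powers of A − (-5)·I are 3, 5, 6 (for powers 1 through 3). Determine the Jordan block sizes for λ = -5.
Block sizes for λ = -5: [3, 2, 1]

From the dimensions of kernels of powers, the number of Jordan blocks of size at least j is d_j − d_{j−1} where d_j = dim ker(N^j) (with d_0 = 0). Computing the differences gives [3, 2, 1].
The number of blocks of size exactly k is (#blocks of size ≥ k) − (#blocks of size ≥ k + 1), so the partition is: 1 block(s) of size 1, 1 block(s) of size 2, 1 block(s) of size 3.
In nonincreasing order the block sizes are [3, 2, 1].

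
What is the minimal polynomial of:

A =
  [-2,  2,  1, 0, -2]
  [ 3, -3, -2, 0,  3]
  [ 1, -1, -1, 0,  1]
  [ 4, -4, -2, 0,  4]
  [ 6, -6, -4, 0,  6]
x^3

The characteristic polynomial is χ_A(x) = x^5, so the eigenvalues are known. The minimal polynomial is
  m_A(x) = Π_λ (x − λ)^{k_λ}
where k_λ is the size of the *largest* Jordan block for λ (equivalently, the smallest k with (A − λI)^k v = 0 for every generalised eigenvector v of λ).

  λ = 0: largest Jordan block has size 3, contributing (x − 0)^3

So m_A(x) = x^3 = x^3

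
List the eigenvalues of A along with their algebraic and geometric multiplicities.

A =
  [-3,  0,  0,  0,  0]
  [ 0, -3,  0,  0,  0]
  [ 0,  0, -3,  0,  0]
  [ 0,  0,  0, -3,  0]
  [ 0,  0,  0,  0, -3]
λ = -3: alg = 5, geom = 5

Step 1 — factor the characteristic polynomial to read off the algebraic multiplicities:
  χ_A(x) = (x + 3)^5

Step 2 — compute geometric multiplicities via the rank-nullity identity g(λ) = n − rank(A − λI):
  rank(A − (-3)·I) = 0, so dim ker(A − (-3)·I) = n − 0 = 5

Summary:
  λ = -3: algebraic multiplicity = 5, geometric multiplicity = 5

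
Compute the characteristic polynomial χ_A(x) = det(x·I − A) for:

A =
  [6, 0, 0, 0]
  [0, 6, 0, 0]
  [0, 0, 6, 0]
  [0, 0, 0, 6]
x^4 - 24*x^3 + 216*x^2 - 864*x + 1296

Expanding det(x·I − A) (e.g. by cofactor expansion or by noting that A is similar to its Jordan form J, which has the same characteristic polynomial as A) gives
  χ_A(x) = x^4 - 24*x^3 + 216*x^2 - 864*x + 1296
which factors as (x - 6)^4. The eigenvalues (with algebraic multiplicities) are λ = 6 with multiplicity 4.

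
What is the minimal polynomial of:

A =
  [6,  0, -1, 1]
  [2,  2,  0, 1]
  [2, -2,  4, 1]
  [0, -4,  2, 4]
x^3 - 12*x^2 + 48*x - 64

The characteristic polynomial is χ_A(x) = (x - 4)^4, so the eigenvalues are known. The minimal polynomial is
  m_A(x) = Π_λ (x − λ)^{k_λ}
where k_λ is the size of the *largest* Jordan block for λ (equivalently, the smallest k with (A − λI)^k v = 0 for every generalised eigenvector v of λ).

  λ = 4: largest Jordan block has size 3, contributing (x − 4)^3

So m_A(x) = (x - 4)^3 = x^3 - 12*x^2 + 48*x - 64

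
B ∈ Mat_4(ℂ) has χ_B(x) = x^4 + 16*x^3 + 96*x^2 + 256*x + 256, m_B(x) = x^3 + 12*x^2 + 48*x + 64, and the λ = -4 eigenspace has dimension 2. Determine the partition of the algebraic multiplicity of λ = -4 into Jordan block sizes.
Block sizes for λ = -4: [3, 1]

Step 1 — from the characteristic polynomial, algebraic multiplicity of λ = -4 is 4. From dim ker(B − (-4)·I) = 2, there are exactly 2 Jordan blocks for λ = -4.
Step 2 — from the minimal polynomial, the factor (x + 4)^3 tells us the largest block for λ = -4 has size 3.
Step 3 — with total size 4, 2 blocks, and largest block 3, the block sizes (in nonincreasing order) are [3, 1].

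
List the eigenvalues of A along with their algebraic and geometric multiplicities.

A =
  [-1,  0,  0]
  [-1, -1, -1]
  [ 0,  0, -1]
λ = -1: alg = 3, geom = 2

Step 1 — factor the characteristic polynomial to read off the algebraic multiplicities:
  χ_A(x) = (x + 1)^3

Step 2 — compute geometric multiplicities via the rank-nullity identity g(λ) = n − rank(A − λI):
  rank(A − (-1)·I) = 1, so dim ker(A − (-1)·I) = n − 1 = 2

Summary:
  λ = -1: algebraic multiplicity = 3, geometric multiplicity = 2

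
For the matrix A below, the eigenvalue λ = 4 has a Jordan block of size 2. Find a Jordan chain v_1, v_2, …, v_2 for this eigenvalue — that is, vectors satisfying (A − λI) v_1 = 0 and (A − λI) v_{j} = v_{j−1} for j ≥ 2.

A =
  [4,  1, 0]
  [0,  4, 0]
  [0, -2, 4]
A Jordan chain for λ = 4 of length 2:
v_1 = (1, 0, -2)ᵀ
v_2 = (0, 1, 0)ᵀ

Let N = A − (4)·I. We want v_2 with N^2 v_2 = 0 but N^1 v_2 ≠ 0; then v_{j-1} := N · v_j for j = 2, …, 2.

Pick v_2 = (0, 1, 0)ᵀ.
Then v_1 = N · v_2 = (1, 0, -2)ᵀ.

Sanity check: (A − (4)·I) v_1 = (0, 0, 0)ᵀ = 0. ✓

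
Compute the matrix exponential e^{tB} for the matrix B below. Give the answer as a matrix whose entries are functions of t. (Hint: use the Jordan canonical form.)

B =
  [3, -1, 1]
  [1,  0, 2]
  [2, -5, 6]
e^{tB} =
  [t^2*exp(3*t)/2 + exp(3*t), -t^2*exp(3*t) - t*exp(3*t), t^2*exp(3*t)/2 + t*exp(3*t)]
  [t^2*exp(3*t)/2 + t*exp(3*t), -t^2*exp(3*t) - 3*t*exp(3*t) + exp(3*t), t^2*exp(3*t)/2 + 2*t*exp(3*t)]
  [t^2*exp(3*t)/2 + 2*t*exp(3*t), -t^2*exp(3*t) - 5*t*exp(3*t), t^2*exp(3*t)/2 + 3*t*exp(3*t) + exp(3*t)]

Strategy: write B = P · J · P⁻¹ where J is a Jordan canonical form, so e^{tB} = P · e^{tJ} · P⁻¹, and e^{tJ} can be computed block-by-block.

B has Jordan form
J =
  [3, 1, 0]
  [0, 3, 1]
  [0, 0, 3]
(up to reordering of blocks).

Per-block formulas:
  For a 3×3 Jordan block J_3(3): exp(t · J_3(3)) = e^(3t)·(I + t·N + (t^2/2)·N^2), where N is the 3×3 nilpotent shift.

After assembling e^{tJ} and conjugating by P, we get:

e^{tB} =
  [t^2*exp(3*t)/2 + exp(3*t), -t^2*exp(3*t) - t*exp(3*t), t^2*exp(3*t)/2 + t*exp(3*t)]
  [t^2*exp(3*t)/2 + t*exp(3*t), -t^2*exp(3*t) - 3*t*exp(3*t) + exp(3*t), t^2*exp(3*t)/2 + 2*t*exp(3*t)]
  [t^2*exp(3*t)/2 + 2*t*exp(3*t), -t^2*exp(3*t) - 5*t*exp(3*t), t^2*exp(3*t)/2 + 3*t*exp(3*t) + exp(3*t)]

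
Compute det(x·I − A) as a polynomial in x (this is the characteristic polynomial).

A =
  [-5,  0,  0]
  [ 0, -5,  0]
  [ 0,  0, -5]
x^3 + 15*x^2 + 75*x + 125

Expanding det(x·I − A) (e.g. by cofactor expansion or by noting that A is similar to its Jordan form J, which has the same characteristic polynomial as A) gives
  χ_A(x) = x^3 + 15*x^2 + 75*x + 125
which factors as (x + 5)^3. The eigenvalues (with algebraic multiplicities) are λ = -5 with multiplicity 3.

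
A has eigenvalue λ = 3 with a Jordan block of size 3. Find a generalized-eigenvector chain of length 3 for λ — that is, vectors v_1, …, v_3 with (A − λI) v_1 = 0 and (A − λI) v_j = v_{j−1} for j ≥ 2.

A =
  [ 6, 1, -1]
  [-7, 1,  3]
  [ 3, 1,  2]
A Jordan chain for λ = 3 of length 3:
v_1 = (-1, 2, -1)ᵀ
v_2 = (3, -7, 3)ᵀ
v_3 = (1, 0, 0)ᵀ

Let N = A − (3)·I. We want v_3 with N^3 v_3 = 0 but N^2 v_3 ≠ 0; then v_{j-1} := N · v_j for j = 3, …, 2.

Pick v_3 = (1, 0, 0)ᵀ.
Then v_2 = N · v_3 = (3, -7, 3)ᵀ.
Then v_1 = N · v_2 = (-1, 2, -1)ᵀ.

Sanity check: (A − (3)·I) v_1 = (0, 0, 0)ᵀ = 0. ✓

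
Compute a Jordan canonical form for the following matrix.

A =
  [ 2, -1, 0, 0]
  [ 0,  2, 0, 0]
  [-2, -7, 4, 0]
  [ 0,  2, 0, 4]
J_2(2) ⊕ J_1(4) ⊕ J_1(4)

The characteristic polynomial is
  det(x·I − A) = x^4 - 12*x^3 + 52*x^2 - 96*x + 64 = (x - 4)^2*(x - 2)^2

Eigenvalues and multiplicities (the geometric multiplicity of λ is n − rank(A − λI), which equals the number of Jordan blocks for λ):
  λ = 2: algebraic multiplicity = 2, geometric multiplicity = 1
  λ = 4: algebraic multiplicity = 2, geometric multiplicity = 2

Determining the block sizes for each eigenvalue:
  λ = 2: one block (gm = 1), so the single block has size am = 2 → block sizes [2]
  λ = 4: gm = am = 2, so every block has size 1 → block sizes [1, 1]

Assembling the blocks gives a Jordan form
J =
  [2, 1, 0, 0]
  [0, 2, 0, 0]
  [0, 0, 4, 0]
  [0, 0, 0, 4]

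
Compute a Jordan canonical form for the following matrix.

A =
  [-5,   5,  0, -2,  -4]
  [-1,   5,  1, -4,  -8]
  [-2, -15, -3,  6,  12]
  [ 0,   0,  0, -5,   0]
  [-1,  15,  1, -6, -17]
J_3(-5) ⊕ J_1(-5) ⊕ J_1(-5)

The characteristic polynomial is
  det(x·I − A) = x^5 + 25*x^4 + 250*x^3 + 1250*x^2 + 3125*x + 3125 = (x + 5)^5

Eigenvalues and multiplicities (the geometric multiplicity of λ is n − rank(A − λI), which equals the number of Jordan blocks for λ):
  λ = -5: algebraic multiplicity = 5, geometric multiplicity = 3

Determining the block sizes for each eigenvalue:
  λ = -5: with am = 5 and gm = 3, the partition is not yet determined (e.g. several partitions of 5 into 3 parts exist). Let N = A − (-5)·I. Computing rank(N^1) = 2, rank(N^2) = 1, rank(N^3) = 0; the number of blocks of size ≥ j is rank(N^{j−1}) − rank(N^j), giving [3, 1, 1]. So we have 1 block(s) of size 3, 2 block(s) of size 1 → block sizes [3, 1, 1]

Assembling the blocks gives a Jordan form
J =
  [-5,  1,  0,  0,  0]
  [ 0, -5,  1,  0,  0]
  [ 0,  0, -5,  0,  0]
  [ 0,  0,  0, -5,  0]
  [ 0,  0,  0,  0, -5]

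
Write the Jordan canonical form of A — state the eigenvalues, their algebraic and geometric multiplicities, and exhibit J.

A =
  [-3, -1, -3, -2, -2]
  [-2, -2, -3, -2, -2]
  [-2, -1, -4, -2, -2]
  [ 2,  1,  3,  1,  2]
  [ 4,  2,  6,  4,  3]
J_2(-1) ⊕ J_1(-1) ⊕ J_1(-1) ⊕ J_1(-1)

The characteristic polynomial is
  det(x·I − A) = x^5 + 5*x^4 + 10*x^3 + 10*x^2 + 5*x + 1 = (x + 1)^5

Eigenvalues and multiplicities (the geometric multiplicity of λ is n − rank(A − λI), which equals the number of Jordan blocks for λ):
  λ = -1: algebraic multiplicity = 5, geometric multiplicity = 4

Determining the block sizes for each eigenvalue:
  λ = -1: 4 blocks summing to 5 forces exactly one block of size 2 and the rest size 1 → block sizes [2, 1, 1, 1]

Assembling the blocks gives a Jordan form
J =
  [-1,  1,  0,  0,  0]
  [ 0, -1,  0,  0,  0]
  [ 0,  0, -1,  0,  0]
  [ 0,  0,  0, -1,  0]
  [ 0,  0,  0,  0, -1]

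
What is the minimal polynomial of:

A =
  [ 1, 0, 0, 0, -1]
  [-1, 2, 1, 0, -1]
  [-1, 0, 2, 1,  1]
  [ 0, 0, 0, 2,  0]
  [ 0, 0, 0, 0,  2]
x^4 - 7*x^3 + 18*x^2 - 20*x + 8

The characteristic polynomial is χ_A(x) = (x - 2)^4*(x - 1), so the eigenvalues are known. The minimal polynomial is
  m_A(x) = Π_λ (x − λ)^{k_λ}
where k_λ is the size of the *largest* Jordan block for λ (equivalently, the smallest k with (A − λI)^k v = 0 for every generalised eigenvector v of λ).

  λ = 1: largest Jordan block has size 1, contributing (x − 1)
  λ = 2: largest Jordan block has size 3, contributing (x − 2)^3

So m_A(x) = (x - 2)^3*(x - 1) = x^4 - 7*x^3 + 18*x^2 - 20*x + 8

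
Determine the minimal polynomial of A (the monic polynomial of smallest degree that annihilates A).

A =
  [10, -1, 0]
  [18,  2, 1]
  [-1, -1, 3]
x^3 - 15*x^2 + 75*x - 125

The characteristic polynomial is χ_A(x) = (x - 5)^3, so the eigenvalues are known. The minimal polynomial is
  m_A(x) = Π_λ (x − λ)^{k_λ}
where k_λ is the size of the *largest* Jordan block for λ (equivalently, the smallest k with (A − λI)^k v = 0 for every generalised eigenvector v of λ).

  λ = 5: largest Jordan block has size 3, contributing (x − 5)^3

So m_A(x) = (x - 5)^3 = x^3 - 15*x^2 + 75*x - 125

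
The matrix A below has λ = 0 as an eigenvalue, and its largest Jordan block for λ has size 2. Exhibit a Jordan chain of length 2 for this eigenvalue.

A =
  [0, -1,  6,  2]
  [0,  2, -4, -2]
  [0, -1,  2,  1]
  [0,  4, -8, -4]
A Jordan chain for λ = 0 of length 2:
v_1 = (-1, 2, -1, 4)ᵀ
v_2 = (0, 1, 0, 0)ᵀ

Let N = A − (0)·I. We want v_2 with N^2 v_2 = 0 but N^1 v_2 ≠ 0; then v_{j-1} := N · v_j for j = 2, …, 2.

Pick v_2 = (0, 1, 0, 0)ᵀ.
Then v_1 = N · v_2 = (-1, 2, -1, 4)ᵀ.

Sanity check: (A − (0)·I) v_1 = (0, 0, 0, 0)ᵀ = 0. ✓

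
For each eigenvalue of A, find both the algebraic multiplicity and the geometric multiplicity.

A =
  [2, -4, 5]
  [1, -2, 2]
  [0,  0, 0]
λ = 0: alg = 3, geom = 1

Step 1 — factor the characteristic polynomial to read off the algebraic multiplicities:
  χ_A(x) = x^3

Step 2 — compute geometric multiplicities via the rank-nullity identity g(λ) = n − rank(A − λI):
  rank(A − (0)·I) = 2, so dim ker(A − (0)·I) = n − 2 = 1

Summary:
  λ = 0: algebraic multiplicity = 3, geometric multiplicity = 1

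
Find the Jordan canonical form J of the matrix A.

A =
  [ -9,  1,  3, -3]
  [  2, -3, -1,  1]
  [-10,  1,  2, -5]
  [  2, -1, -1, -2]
J_3(-3) ⊕ J_1(-3)

The characteristic polynomial is
  det(x·I − A) = x^4 + 12*x^3 + 54*x^2 + 108*x + 81 = (x + 3)^4

Eigenvalues and multiplicities (the geometric multiplicity of λ is n − rank(A − λI), which equals the number of Jordan blocks for λ):
  λ = -3: algebraic multiplicity = 4, geometric multiplicity = 2

Determining the block sizes for each eigenvalue:
  λ = -3: with am = 4 and gm = 2, the partition is not yet determined (e.g. several partitions of 4 into 2 parts exist). Let N = A − (-3)·I. Computing rank(N^1) = 2, rank(N^2) = 1, rank(N^3) = 0; the number of blocks of size ≥ j is rank(N^{j−1}) − rank(N^j), giving [2, 1, 1]. So we have 1 block(s) of size 3, 1 block(s) of size 1 → block sizes [3, 1]

Assembling the blocks gives a Jordan form
J =
  [-3,  1,  0,  0]
  [ 0, -3,  1,  0]
  [ 0,  0, -3,  0]
  [ 0,  0,  0, -3]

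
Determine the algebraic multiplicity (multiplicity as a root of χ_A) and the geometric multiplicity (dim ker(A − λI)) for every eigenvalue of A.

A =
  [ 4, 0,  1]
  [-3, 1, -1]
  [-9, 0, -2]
λ = 1: alg = 3, geom = 2

Step 1 — factor the characteristic polynomial to read off the algebraic multiplicities:
  χ_A(x) = (x - 1)^3

Step 2 — compute geometric multiplicities via the rank-nullity identity g(λ) = n − rank(A − λI):
  rank(A − (1)·I) = 1, so dim ker(A − (1)·I) = n − 1 = 2

Summary:
  λ = 1: algebraic multiplicity = 3, geometric multiplicity = 2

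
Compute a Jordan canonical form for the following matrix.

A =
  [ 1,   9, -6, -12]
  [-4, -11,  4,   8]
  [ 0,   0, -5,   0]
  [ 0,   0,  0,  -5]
J_2(-5) ⊕ J_1(-5) ⊕ J_1(-5)

The characteristic polynomial is
  det(x·I − A) = x^4 + 20*x^3 + 150*x^2 + 500*x + 625 = (x + 5)^4

Eigenvalues and multiplicities (the geometric multiplicity of λ is n − rank(A − λI), which equals the number of Jordan blocks for λ):
  λ = -5: algebraic multiplicity = 4, geometric multiplicity = 3

Determining the block sizes for each eigenvalue:
  λ = -5: 3 blocks summing to 4 forces exactly one block of size 2 and the rest size 1 → block sizes [2, 1, 1]

Assembling the blocks gives a Jordan form
J =
  [-5,  1,  0,  0]
  [ 0, -5,  0,  0]
  [ 0,  0, -5,  0]
  [ 0,  0,  0, -5]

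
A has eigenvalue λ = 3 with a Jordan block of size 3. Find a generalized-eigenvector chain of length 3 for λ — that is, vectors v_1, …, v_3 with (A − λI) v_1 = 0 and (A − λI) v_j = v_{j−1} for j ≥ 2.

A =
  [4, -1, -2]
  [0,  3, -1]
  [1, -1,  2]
A Jordan chain for λ = 3 of length 3:
v_1 = (-1, -1, 0)ᵀ
v_2 = (1, 0, 1)ᵀ
v_3 = (1, 0, 0)ᵀ

Let N = A − (3)·I. We want v_3 with N^3 v_3 = 0 but N^2 v_3 ≠ 0; then v_{j-1} := N · v_j for j = 3, …, 2.

Pick v_3 = (1, 0, 0)ᵀ.
Then v_2 = N · v_3 = (1, 0, 1)ᵀ.
Then v_1 = N · v_2 = (-1, -1, 0)ᵀ.

Sanity check: (A − (3)·I) v_1 = (0, 0, 0)ᵀ = 0. ✓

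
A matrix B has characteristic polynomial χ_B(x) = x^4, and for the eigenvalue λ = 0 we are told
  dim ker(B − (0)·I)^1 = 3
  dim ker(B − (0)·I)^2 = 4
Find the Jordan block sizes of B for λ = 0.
Block sizes for λ = 0: [2, 1, 1]

From the dimensions of kernels of powers, the number of Jordan blocks of size at least j is d_j − d_{j−1} where d_j = dim ker(N^j) (with d_0 = 0). Computing the differences gives [3, 1].
The number of blocks of size exactly k is (#blocks of size ≥ k) − (#blocks of size ≥ k + 1), so the partition is: 2 block(s) of size 1, 1 block(s) of size 2.
In nonincreasing order the block sizes are [2, 1, 1].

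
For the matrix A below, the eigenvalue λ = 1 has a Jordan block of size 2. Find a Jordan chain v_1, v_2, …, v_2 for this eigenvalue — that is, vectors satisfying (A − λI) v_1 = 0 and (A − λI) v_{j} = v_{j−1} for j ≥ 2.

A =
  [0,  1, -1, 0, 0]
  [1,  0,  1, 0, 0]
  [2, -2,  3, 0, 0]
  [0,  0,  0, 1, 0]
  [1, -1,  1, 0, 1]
A Jordan chain for λ = 1 of length 2:
v_1 = (-1, 1, 2, 0, 1)ᵀ
v_2 = (1, 0, 0, 0, 0)ᵀ

Let N = A − (1)·I. We want v_2 with N^2 v_2 = 0 but N^1 v_2 ≠ 0; then v_{j-1} := N · v_j for j = 2, …, 2.

Pick v_2 = (1, 0, 0, 0, 0)ᵀ.
Then v_1 = N · v_2 = (-1, 1, 2, 0, 1)ᵀ.

Sanity check: (A − (1)·I) v_1 = (0, 0, 0, 0, 0)ᵀ = 0. ✓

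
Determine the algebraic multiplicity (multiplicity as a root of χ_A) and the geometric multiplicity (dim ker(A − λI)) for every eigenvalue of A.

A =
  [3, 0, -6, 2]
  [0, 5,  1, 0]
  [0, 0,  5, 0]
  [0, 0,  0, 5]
λ = 3: alg = 1, geom = 1; λ = 5: alg = 3, geom = 2

Step 1 — factor the characteristic polynomial to read off the algebraic multiplicities:
  χ_A(x) = (x - 5)^3*(x - 3)

Step 2 — compute geometric multiplicities via the rank-nullity identity g(λ) = n − rank(A − λI):
  rank(A − (3)·I) = 3, so dim ker(A − (3)·I) = n − 3 = 1
  rank(A − (5)·I) = 2, so dim ker(A − (5)·I) = n − 2 = 2

Summary:
  λ = 3: algebraic multiplicity = 1, geometric multiplicity = 1
  λ = 5: algebraic multiplicity = 3, geometric multiplicity = 2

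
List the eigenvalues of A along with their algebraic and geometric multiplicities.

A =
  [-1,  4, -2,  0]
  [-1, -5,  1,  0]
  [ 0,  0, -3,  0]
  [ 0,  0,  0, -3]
λ = -3: alg = 4, geom = 3

Step 1 — factor the characteristic polynomial to read off the algebraic multiplicities:
  χ_A(x) = (x + 3)^4

Step 2 — compute geometric multiplicities via the rank-nullity identity g(λ) = n − rank(A − λI):
  rank(A − (-3)·I) = 1, so dim ker(A − (-3)·I) = n − 1 = 3

Summary:
  λ = -3: algebraic multiplicity = 4, geometric multiplicity = 3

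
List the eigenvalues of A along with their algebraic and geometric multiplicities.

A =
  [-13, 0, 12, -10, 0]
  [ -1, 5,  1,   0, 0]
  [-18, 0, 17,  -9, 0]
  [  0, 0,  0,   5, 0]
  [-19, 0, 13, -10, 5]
λ = -1: alg = 1, geom = 1; λ = 5: alg = 4, geom = 2

Step 1 — factor the characteristic polynomial to read off the algebraic multiplicities:
  χ_A(x) = (x - 5)^4*(x + 1)

Step 2 — compute geometric multiplicities via the rank-nullity identity g(λ) = n − rank(A − λI):
  rank(A − (-1)·I) = 4, so dim ker(A − (-1)·I) = n − 4 = 1
  rank(A − (5)·I) = 3, so dim ker(A − (5)·I) = n − 3 = 2

Summary:
  λ = -1: algebraic multiplicity = 1, geometric multiplicity = 1
  λ = 5: algebraic multiplicity = 4, geometric multiplicity = 2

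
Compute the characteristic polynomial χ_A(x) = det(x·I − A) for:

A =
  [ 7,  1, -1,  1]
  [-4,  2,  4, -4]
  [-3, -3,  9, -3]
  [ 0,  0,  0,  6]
x^4 - 24*x^3 + 216*x^2 - 864*x + 1296

Expanding det(x·I − A) (e.g. by cofactor expansion or by noting that A is similar to its Jordan form J, which has the same characteristic polynomial as A) gives
  χ_A(x) = x^4 - 24*x^3 + 216*x^2 - 864*x + 1296
which factors as (x - 6)^4. The eigenvalues (with algebraic multiplicities) are λ = 6 with multiplicity 4.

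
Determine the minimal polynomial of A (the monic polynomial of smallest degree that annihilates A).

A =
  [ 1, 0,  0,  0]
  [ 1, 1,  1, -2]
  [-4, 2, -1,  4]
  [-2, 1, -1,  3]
x^3 - 3*x^2 + 3*x - 1

The characteristic polynomial is χ_A(x) = (x - 1)^4, so the eigenvalues are known. The minimal polynomial is
  m_A(x) = Π_λ (x − λ)^{k_λ}
where k_λ is the size of the *largest* Jordan block for λ (equivalently, the smallest k with (A − λI)^k v = 0 for every generalised eigenvector v of λ).

  λ = 1: largest Jordan block has size 3, contributing (x − 1)^3

So m_A(x) = (x - 1)^3 = x^3 - 3*x^2 + 3*x - 1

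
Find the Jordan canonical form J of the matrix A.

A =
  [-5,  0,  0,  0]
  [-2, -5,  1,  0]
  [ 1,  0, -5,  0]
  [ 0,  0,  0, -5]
J_3(-5) ⊕ J_1(-5)

The characteristic polynomial is
  det(x·I − A) = x^4 + 20*x^3 + 150*x^2 + 500*x + 625 = (x + 5)^4

Eigenvalues and multiplicities (the geometric multiplicity of λ is n − rank(A − λI), which equals the number of Jordan blocks for λ):
  λ = -5: algebraic multiplicity = 4, geometric multiplicity = 2

Determining the block sizes for each eigenvalue:
  λ = -5: with am = 4 and gm = 2, the partition is not yet determined (e.g. several partitions of 4 into 2 parts exist). Let N = A − (-5)·I. Computing rank(N^1) = 2, rank(N^2) = 1, rank(N^3) = 0; the number of blocks of size ≥ j is rank(N^{j−1}) − rank(N^j), giving [2, 1, 1]. So we have 1 block(s) of size 3, 1 block(s) of size 1 → block sizes [3, 1]

Assembling the blocks gives a Jordan form
J =
  [-5,  1,  0,  0]
  [ 0, -5,  1,  0]
  [ 0,  0, -5,  0]
  [ 0,  0,  0, -5]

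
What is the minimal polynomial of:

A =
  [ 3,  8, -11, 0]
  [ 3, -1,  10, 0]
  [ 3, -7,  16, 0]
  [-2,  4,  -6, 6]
x^3 - 18*x^2 + 108*x - 216

The characteristic polynomial is χ_A(x) = (x - 6)^4, so the eigenvalues are known. The minimal polynomial is
  m_A(x) = Π_λ (x − λ)^{k_λ}
where k_λ is the size of the *largest* Jordan block for λ (equivalently, the smallest k with (A − λI)^k v = 0 for every generalised eigenvector v of λ).

  λ = 6: largest Jordan block has size 3, contributing (x − 6)^3

So m_A(x) = (x - 6)^3 = x^3 - 18*x^2 + 108*x - 216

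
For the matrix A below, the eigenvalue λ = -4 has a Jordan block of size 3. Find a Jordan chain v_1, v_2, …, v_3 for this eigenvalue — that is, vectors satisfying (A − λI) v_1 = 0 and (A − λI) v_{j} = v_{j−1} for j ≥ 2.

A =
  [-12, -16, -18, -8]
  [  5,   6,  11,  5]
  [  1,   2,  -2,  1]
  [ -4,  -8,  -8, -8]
A Jordan chain for λ = -4 of length 3:
v_1 = (-2, 1, 0, 0)ᵀ
v_2 = (-8, 5, 1, -4)ᵀ
v_3 = (1, 0, 0, 0)ᵀ

Let N = A − (-4)·I. We want v_3 with N^3 v_3 = 0 but N^2 v_3 ≠ 0; then v_{j-1} := N · v_j for j = 3, …, 2.

Pick v_3 = (1, 0, 0, 0)ᵀ.
Then v_2 = N · v_3 = (-8, 5, 1, -4)ᵀ.
Then v_1 = N · v_2 = (-2, 1, 0, 0)ᵀ.

Sanity check: (A − (-4)·I) v_1 = (0, 0, 0, 0)ᵀ = 0. ✓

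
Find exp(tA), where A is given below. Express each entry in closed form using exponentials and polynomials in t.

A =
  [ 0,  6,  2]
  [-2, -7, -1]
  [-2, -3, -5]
e^{tA} =
  [4*t*exp(-4*t) + exp(-4*t), 6*t*exp(-4*t), 2*t*exp(-4*t)]
  [-2*t*exp(-4*t), -3*t*exp(-4*t) + exp(-4*t), -t*exp(-4*t)]
  [-2*t*exp(-4*t), -3*t*exp(-4*t), -t*exp(-4*t) + exp(-4*t)]

Strategy: write A = P · J · P⁻¹ where J is a Jordan canonical form, so e^{tA} = P · e^{tJ} · P⁻¹, and e^{tJ} can be computed block-by-block.

A has Jordan form
J =
  [-4,  1,  0]
  [ 0, -4,  0]
  [ 0,  0, -4]
(up to reordering of blocks).

Per-block formulas:
  For a 2×2 Jordan block J_2(-4): exp(t · J_2(-4)) = e^(-4t)·(I + t·N), where N is the 2×2 nilpotent shift.
  For a 1×1 block at λ = -4: exp(t · [-4]) = [e^(-4t)].

After assembling e^{tJ} and conjugating by P, we get:

e^{tA} =
  [4*t*exp(-4*t) + exp(-4*t), 6*t*exp(-4*t), 2*t*exp(-4*t)]
  [-2*t*exp(-4*t), -3*t*exp(-4*t) + exp(-4*t), -t*exp(-4*t)]
  [-2*t*exp(-4*t), -3*t*exp(-4*t), -t*exp(-4*t) + exp(-4*t)]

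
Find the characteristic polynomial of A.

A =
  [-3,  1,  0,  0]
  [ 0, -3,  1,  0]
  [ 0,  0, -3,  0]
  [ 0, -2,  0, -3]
x^4 + 12*x^3 + 54*x^2 + 108*x + 81

Expanding det(x·I − A) (e.g. by cofactor expansion or by noting that A is similar to its Jordan form J, which has the same characteristic polynomial as A) gives
  χ_A(x) = x^4 + 12*x^3 + 54*x^2 + 108*x + 81
which factors as (x + 3)^4. The eigenvalues (with algebraic multiplicities) are λ = -3 with multiplicity 4.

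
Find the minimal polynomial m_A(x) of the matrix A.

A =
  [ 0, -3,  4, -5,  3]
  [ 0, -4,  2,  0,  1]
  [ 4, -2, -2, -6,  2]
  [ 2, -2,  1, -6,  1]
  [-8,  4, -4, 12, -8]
x^3 + 12*x^2 + 48*x + 64

The characteristic polynomial is χ_A(x) = (x + 4)^5, so the eigenvalues are known. The minimal polynomial is
  m_A(x) = Π_λ (x − λ)^{k_λ}
where k_λ is the size of the *largest* Jordan block for λ (equivalently, the smallest k with (A − λI)^k v = 0 for every generalised eigenvector v of λ).

  λ = -4: largest Jordan block has size 3, contributing (x + 4)^3

So m_A(x) = (x + 4)^3 = x^3 + 12*x^2 + 48*x + 64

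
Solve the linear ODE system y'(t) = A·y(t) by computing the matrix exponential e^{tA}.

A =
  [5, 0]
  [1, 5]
e^{tA} =
  [exp(5*t), 0]
  [t*exp(5*t), exp(5*t)]

Strategy: write A = P · J · P⁻¹ where J is a Jordan canonical form, so e^{tA} = P · e^{tJ} · P⁻¹, and e^{tJ} can be computed block-by-block.

A has Jordan form
J =
  [5, 1]
  [0, 5]
(up to reordering of blocks).

Per-block formulas:
  For a 2×2 Jordan block J_2(5): exp(t · J_2(5)) = e^(5t)·(I + t·N), where N is the 2×2 nilpotent shift.

After assembling e^{tJ} and conjugating by P, we get:

e^{tA} =
  [exp(5*t), 0]
  [t*exp(5*t), exp(5*t)]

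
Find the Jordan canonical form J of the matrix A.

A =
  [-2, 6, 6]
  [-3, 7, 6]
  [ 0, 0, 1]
J_1(1) ⊕ J_1(1) ⊕ J_1(4)

The characteristic polynomial is
  det(x·I − A) = x^3 - 6*x^2 + 9*x - 4 = (x - 4)*(x - 1)^2

Eigenvalues and multiplicities (the geometric multiplicity of λ is n − rank(A − λI), which equals the number of Jordan blocks for λ):
  λ = 1: algebraic multiplicity = 2, geometric multiplicity = 2
  λ = 4: algebraic multiplicity = 1, geometric multiplicity = 1

Determining the block sizes for each eigenvalue:
  λ = 1: gm = am = 2, so every block has size 1 → block sizes [1, 1]
  λ = 4: one block (gm = 1), so the single block has size am = 1 → block sizes [1]

Assembling the blocks gives a Jordan form
J =
  [1, 0, 0]
  [0, 1, 0]
  [0, 0, 4]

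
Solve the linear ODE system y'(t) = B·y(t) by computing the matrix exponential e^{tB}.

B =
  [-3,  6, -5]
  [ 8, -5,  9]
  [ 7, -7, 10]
e^{tB} =
  [t*exp(3*t) + exp(-4*t), -t*exp(3*t) + exp(3*t) - exp(-4*t), 2*t*exp(3*t) - exp(3*t) + exp(-4*t)]
  [t*exp(3*t) + exp(3*t) - exp(-4*t), -t*exp(3*t) + exp(-4*t), 2*t*exp(3*t) + exp(3*t) - exp(-4*t)]
  [exp(3*t) - exp(-4*t), -exp(3*t) + exp(-4*t), 2*exp(3*t) - exp(-4*t)]

Strategy: write B = P · J · P⁻¹ where J is a Jordan canonical form, so e^{tB} = P · e^{tJ} · P⁻¹, and e^{tJ} can be computed block-by-block.

B has Jordan form
J =
  [-4, 0, 0]
  [ 0, 3, 1]
  [ 0, 0, 3]
(up to reordering of blocks).

Per-block formulas:
  For a 2×2 Jordan block J_2(3): exp(t · J_2(3)) = e^(3t)·(I + t·N), where N is the 2×2 nilpotent shift.
  For a 1×1 block at λ = -4: exp(t · [-4]) = [e^(-4t)].

After assembling e^{tJ} and conjugating by P, we get:

e^{tB} =
  [t*exp(3*t) + exp(-4*t), -t*exp(3*t) + exp(3*t) - exp(-4*t), 2*t*exp(3*t) - exp(3*t) + exp(-4*t)]
  [t*exp(3*t) + exp(3*t) - exp(-4*t), -t*exp(3*t) + exp(-4*t), 2*t*exp(3*t) + exp(3*t) - exp(-4*t)]
  [exp(3*t) - exp(-4*t), -exp(3*t) + exp(-4*t), 2*exp(3*t) - exp(-4*t)]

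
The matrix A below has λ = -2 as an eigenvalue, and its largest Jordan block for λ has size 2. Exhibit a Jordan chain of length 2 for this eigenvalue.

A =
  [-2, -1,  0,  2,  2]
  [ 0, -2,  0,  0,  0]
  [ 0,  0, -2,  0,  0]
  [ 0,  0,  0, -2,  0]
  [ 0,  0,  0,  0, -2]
A Jordan chain for λ = -2 of length 2:
v_1 = (-1, 0, 0, 0, 0)ᵀ
v_2 = (0, 1, 0, 0, 0)ᵀ

Let N = A − (-2)·I. We want v_2 with N^2 v_2 = 0 but N^1 v_2 ≠ 0; then v_{j-1} := N · v_j for j = 2, …, 2.

Pick v_2 = (0, 1, 0, 0, 0)ᵀ.
Then v_1 = N · v_2 = (-1, 0, 0, 0, 0)ᵀ.

Sanity check: (A − (-2)·I) v_1 = (0, 0, 0, 0, 0)ᵀ = 0. ✓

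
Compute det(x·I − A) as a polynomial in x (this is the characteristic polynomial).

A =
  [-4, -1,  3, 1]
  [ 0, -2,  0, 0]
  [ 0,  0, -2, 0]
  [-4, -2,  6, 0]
x^4 + 8*x^3 + 24*x^2 + 32*x + 16

Expanding det(x·I − A) (e.g. by cofactor expansion or by noting that A is similar to its Jordan form J, which has the same characteristic polynomial as A) gives
  χ_A(x) = x^4 + 8*x^3 + 24*x^2 + 32*x + 16
which factors as (x + 2)^4. The eigenvalues (with algebraic multiplicities) are λ = -2 with multiplicity 4.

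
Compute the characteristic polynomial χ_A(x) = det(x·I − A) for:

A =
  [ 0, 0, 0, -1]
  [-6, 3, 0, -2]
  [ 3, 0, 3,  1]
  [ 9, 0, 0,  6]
x^4 - 12*x^3 + 54*x^2 - 108*x + 81

Expanding det(x·I − A) (e.g. by cofactor expansion or by noting that A is similar to its Jordan form J, which has the same characteristic polynomial as A) gives
  χ_A(x) = x^4 - 12*x^3 + 54*x^2 - 108*x + 81
which factors as (x - 3)^4. The eigenvalues (with algebraic multiplicities) are λ = 3 with multiplicity 4.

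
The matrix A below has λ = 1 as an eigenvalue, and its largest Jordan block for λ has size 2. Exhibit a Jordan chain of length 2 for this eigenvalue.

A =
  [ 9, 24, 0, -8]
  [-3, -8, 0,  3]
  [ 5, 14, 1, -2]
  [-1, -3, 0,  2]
A Jordan chain for λ = 1 of length 2:
v_1 = (8, -3, 5, -1)ᵀ
v_2 = (1, 0, 0, 0)ᵀ

Let N = A − (1)·I. We want v_2 with N^2 v_2 = 0 but N^1 v_2 ≠ 0; then v_{j-1} := N · v_j for j = 2, …, 2.

Pick v_2 = (1, 0, 0, 0)ᵀ.
Then v_1 = N · v_2 = (8, -3, 5, -1)ᵀ.

Sanity check: (A − (1)·I) v_1 = (0, 0, 0, 0)ᵀ = 0. ✓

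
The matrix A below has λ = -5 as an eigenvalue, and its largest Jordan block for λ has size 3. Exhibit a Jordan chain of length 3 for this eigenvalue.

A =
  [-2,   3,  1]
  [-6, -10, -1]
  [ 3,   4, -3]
A Jordan chain for λ = -5 of length 3:
v_1 = (-6, 9, -9)ᵀ
v_2 = (3, -6, 3)ᵀ
v_3 = (1, 0, 0)ᵀ

Let N = A − (-5)·I. We want v_3 with N^3 v_3 = 0 but N^2 v_3 ≠ 0; then v_{j-1} := N · v_j for j = 3, …, 2.

Pick v_3 = (1, 0, 0)ᵀ.
Then v_2 = N · v_3 = (3, -6, 3)ᵀ.
Then v_1 = N · v_2 = (-6, 9, -9)ᵀ.

Sanity check: (A − (-5)·I) v_1 = (0, 0, 0)ᵀ = 0. ✓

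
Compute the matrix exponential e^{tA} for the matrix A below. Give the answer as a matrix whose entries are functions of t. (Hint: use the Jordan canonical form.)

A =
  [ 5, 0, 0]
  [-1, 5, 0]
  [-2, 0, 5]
e^{tA} =
  [exp(5*t), 0, 0]
  [-t*exp(5*t), exp(5*t), 0]
  [-2*t*exp(5*t), 0, exp(5*t)]

Strategy: write A = P · J · P⁻¹ where J is a Jordan canonical form, so e^{tA} = P · e^{tJ} · P⁻¹, and e^{tJ} can be computed block-by-block.

A has Jordan form
J =
  [5, 1, 0]
  [0, 5, 0]
  [0, 0, 5]
(up to reordering of blocks).

Per-block formulas:
  For a 1×1 block at λ = 5: exp(t · [5]) = [e^(5t)].
  For a 2×2 Jordan block J_2(5): exp(t · J_2(5)) = e^(5t)·(I + t·N), where N is the 2×2 nilpotent shift.

After assembling e^{tJ} and conjugating by P, we get:

e^{tA} =
  [exp(5*t), 0, 0]
  [-t*exp(5*t), exp(5*t), 0]
  [-2*t*exp(5*t), 0, exp(5*t)]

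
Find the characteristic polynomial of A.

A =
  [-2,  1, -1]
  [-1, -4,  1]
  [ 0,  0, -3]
x^3 + 9*x^2 + 27*x + 27

Expanding det(x·I − A) (e.g. by cofactor expansion or by noting that A is similar to its Jordan form J, which has the same characteristic polynomial as A) gives
  χ_A(x) = x^3 + 9*x^2 + 27*x + 27
which factors as (x + 3)^3. The eigenvalues (with algebraic multiplicities) are λ = -3 with multiplicity 3.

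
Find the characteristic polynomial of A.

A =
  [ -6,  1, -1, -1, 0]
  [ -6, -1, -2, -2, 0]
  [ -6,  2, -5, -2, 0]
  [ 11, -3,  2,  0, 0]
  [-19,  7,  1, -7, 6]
x^5 + 6*x^4 - 18*x^3 - 216*x^2 - 567*x - 486

Expanding det(x·I − A) (e.g. by cofactor expansion or by noting that A is similar to its Jordan form J, which has the same characteristic polynomial as A) gives
  χ_A(x) = x^5 + 6*x^4 - 18*x^3 - 216*x^2 - 567*x - 486
which factors as (x - 6)*(x + 3)^4. The eigenvalues (with algebraic multiplicities) are λ = -3 with multiplicity 4, λ = 6 with multiplicity 1.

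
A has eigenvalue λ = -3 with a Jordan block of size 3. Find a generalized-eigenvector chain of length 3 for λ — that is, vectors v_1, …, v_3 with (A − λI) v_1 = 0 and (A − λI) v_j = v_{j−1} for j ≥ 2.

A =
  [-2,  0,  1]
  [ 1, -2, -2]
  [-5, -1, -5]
A Jordan chain for λ = -3 of length 3:
v_1 = (-4, 12, 4)ᵀ
v_2 = (1, 1, -5)ᵀ
v_3 = (1, 0, 0)ᵀ

Let N = A − (-3)·I. We want v_3 with N^3 v_3 = 0 but N^2 v_3 ≠ 0; then v_{j-1} := N · v_j for j = 3, …, 2.

Pick v_3 = (1, 0, 0)ᵀ.
Then v_2 = N · v_3 = (1, 1, -5)ᵀ.
Then v_1 = N · v_2 = (-4, 12, 4)ᵀ.

Sanity check: (A − (-3)·I) v_1 = (0, 0, 0)ᵀ = 0. ✓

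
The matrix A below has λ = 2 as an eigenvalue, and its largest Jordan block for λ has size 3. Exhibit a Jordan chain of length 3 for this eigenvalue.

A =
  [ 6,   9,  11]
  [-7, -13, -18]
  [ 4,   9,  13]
A Jordan chain for λ = 2 of length 3:
v_1 = (-3, 5, -3)ᵀ
v_2 = (4, -7, 4)ᵀ
v_3 = (1, 0, 0)ᵀ

Let N = A − (2)·I. We want v_3 with N^3 v_3 = 0 but N^2 v_3 ≠ 0; then v_{j-1} := N · v_j for j = 3, …, 2.

Pick v_3 = (1, 0, 0)ᵀ.
Then v_2 = N · v_3 = (4, -7, 4)ᵀ.
Then v_1 = N · v_2 = (-3, 5, -3)ᵀ.

Sanity check: (A − (2)·I) v_1 = (0, 0, 0)ᵀ = 0. ✓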